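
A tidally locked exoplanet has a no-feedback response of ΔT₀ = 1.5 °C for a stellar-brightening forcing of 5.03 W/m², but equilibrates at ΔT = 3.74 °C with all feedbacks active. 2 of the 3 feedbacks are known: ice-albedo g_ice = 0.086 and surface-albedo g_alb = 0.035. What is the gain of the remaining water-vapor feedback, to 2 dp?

Amplification A = ΔT/ΔT₀ = 3.74/1.5 = 2.493.
Total gain g = 1 − 1/A = 1 − 1/2.493 = 0.5989.
Known gains sum to 0.086 + 0.035 = 0.121.
g_wv = 0.5989 − 0.121 = 0.48.

0.48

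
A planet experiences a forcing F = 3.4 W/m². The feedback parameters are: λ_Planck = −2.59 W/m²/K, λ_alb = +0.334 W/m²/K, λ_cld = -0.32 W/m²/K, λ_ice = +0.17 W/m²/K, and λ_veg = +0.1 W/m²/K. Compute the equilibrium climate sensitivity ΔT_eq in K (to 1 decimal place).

Net feedback parameter λ = (−2.59) + (+0.334) + (-0.32) + (+0.17) + (+0.1) = -2.306 W/m²/K.
ΔT = −F/λ = −3.4/(-2.306) = 1.5 K.

1.5 K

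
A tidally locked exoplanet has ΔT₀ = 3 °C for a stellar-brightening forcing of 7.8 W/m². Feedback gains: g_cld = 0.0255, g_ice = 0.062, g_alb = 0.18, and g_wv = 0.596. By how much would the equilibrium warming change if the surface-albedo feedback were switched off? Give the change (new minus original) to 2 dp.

Original: g = 0.8635, ΔT = 3/(1−0.8635) = 21.9780 °C.
Without surface-albedo: g' = 0.6835, ΔT' = 3/(1−0.6835) = 9.4787 °C.
Change = 9.4787 − 21.9780 = -12.50 °C.

-12.50 °C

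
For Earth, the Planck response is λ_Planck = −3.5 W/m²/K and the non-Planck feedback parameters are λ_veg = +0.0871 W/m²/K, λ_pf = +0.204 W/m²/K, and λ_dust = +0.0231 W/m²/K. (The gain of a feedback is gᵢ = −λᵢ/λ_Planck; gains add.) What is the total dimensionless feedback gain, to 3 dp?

0.090

Convert to gains: g_veg = 0.0871/3.5 = 0.02489; g_pf = 0.204/3.5 = 0.05829; g_dust = 0.0231/3.5 = 0.0066.
Total gain g = 0.08978.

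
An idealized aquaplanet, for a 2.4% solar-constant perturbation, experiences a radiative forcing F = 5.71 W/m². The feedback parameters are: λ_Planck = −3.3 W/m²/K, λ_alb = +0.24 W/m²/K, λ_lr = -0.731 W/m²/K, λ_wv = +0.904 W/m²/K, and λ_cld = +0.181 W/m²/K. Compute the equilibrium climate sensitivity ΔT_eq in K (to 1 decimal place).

2.1 K

Net feedback parameter λ = (−3.3) + (+0.24) + (-0.731) + (+0.904) + (+0.181) = -2.706 W/m²/K.
ΔT = −F/λ = −5.71/(-2.706) = 2.1 K.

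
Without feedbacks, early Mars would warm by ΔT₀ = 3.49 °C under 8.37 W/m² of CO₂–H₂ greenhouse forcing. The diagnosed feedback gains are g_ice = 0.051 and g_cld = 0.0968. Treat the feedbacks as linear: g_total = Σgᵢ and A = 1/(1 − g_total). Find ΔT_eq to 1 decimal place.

Total gain g = 0.051 + 0.0968 = 0.1478.
Amplification A = 1/(1 − 0.1478) = 1.173.
ΔT = 3.49 × 1.173 = 4.1 °C.

4.1 °C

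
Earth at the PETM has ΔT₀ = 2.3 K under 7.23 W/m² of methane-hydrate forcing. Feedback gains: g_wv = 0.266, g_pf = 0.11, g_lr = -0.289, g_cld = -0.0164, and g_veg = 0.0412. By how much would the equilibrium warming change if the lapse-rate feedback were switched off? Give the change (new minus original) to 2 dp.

1.25 K

Original: g = 0.1118, ΔT = 2.3/(1−0.1118) = 2.5895 K.
Without lapse-rate: g' = 0.4008, ΔT' = 2.3/(1−0.4008) = 3.8385 K.
Change = 3.8385 − 2.5895 = 1.25 K.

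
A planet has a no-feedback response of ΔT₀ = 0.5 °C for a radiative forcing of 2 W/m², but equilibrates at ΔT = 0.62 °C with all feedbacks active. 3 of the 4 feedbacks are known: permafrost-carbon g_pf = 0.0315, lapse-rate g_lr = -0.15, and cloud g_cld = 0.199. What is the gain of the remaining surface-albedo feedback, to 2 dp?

0.11

Amplification A = ΔT/ΔT₀ = 0.62/0.5 = 1.24.
Total gain g = 1 − 1/A = 1 − 1/1.24 = 0.1935.
Known gains sum to 0.0315 − 0.15 + 0.199 = 0.0805.
g_alb = 0.1935 − 0.0805 = 0.11.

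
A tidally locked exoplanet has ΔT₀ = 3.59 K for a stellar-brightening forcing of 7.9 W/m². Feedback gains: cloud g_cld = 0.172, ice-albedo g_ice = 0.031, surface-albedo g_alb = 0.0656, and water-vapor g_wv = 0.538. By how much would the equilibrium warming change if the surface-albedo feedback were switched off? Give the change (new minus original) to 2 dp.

Original: g = 0.8066, ΔT = 3.59/(1−0.8066) = 18.5626 K.
Without surface-albedo: g' = 0.741, ΔT' = 3.59/(1−0.741) = 13.8610 K.
Change = 13.8610 − 18.5626 = -4.70 K.

-4.70 K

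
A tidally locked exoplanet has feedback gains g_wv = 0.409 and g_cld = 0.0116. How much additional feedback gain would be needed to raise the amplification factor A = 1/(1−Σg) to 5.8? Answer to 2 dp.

Current total gain = 0.4206.
Target gain for A = 5.8: g* = 1 − 1/5.8 = 0.8276.
Additional gain needed = 0.8276 − 0.4206 = 0.41.

0.41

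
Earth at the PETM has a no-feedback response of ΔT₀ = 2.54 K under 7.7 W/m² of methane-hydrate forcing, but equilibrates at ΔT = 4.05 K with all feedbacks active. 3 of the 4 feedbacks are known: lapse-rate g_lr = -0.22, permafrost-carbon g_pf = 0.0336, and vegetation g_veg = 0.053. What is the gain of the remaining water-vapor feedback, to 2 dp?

Amplification A = ΔT/ΔT₀ = 4.05/2.54 = 1.594.
Total gain g = 1 − 1/A = 1 − 1/1.594 = 0.3726.
Known gains sum to -0.22 + 0.0336 + 0.053 = -0.1334.
g_wv = 0.3726 + 0.1334 = 0.51.

0.51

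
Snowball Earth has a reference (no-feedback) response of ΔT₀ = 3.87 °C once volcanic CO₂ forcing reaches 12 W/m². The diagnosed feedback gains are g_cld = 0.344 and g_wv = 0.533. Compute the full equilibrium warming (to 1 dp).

31.5 °C

Total gain g = 0.344 + 0.533 = 0.877.
Amplification A = 1/(1 − 0.877) = 8.13.
ΔT = 3.87 × 8.13 = 31.5 °C.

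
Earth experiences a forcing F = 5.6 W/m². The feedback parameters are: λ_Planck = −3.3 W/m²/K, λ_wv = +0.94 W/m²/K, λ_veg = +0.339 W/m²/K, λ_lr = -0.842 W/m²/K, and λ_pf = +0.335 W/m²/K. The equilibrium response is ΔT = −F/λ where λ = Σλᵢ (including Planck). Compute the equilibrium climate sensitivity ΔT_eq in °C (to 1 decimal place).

Net feedback parameter λ = (−3.3) + (+0.94) + (+0.339) + (-0.842) + (+0.335) = -2.528 W/m²/K.
ΔT = −F/λ = −5.6/(-2.528) = 2.2 °C.

2.2 °C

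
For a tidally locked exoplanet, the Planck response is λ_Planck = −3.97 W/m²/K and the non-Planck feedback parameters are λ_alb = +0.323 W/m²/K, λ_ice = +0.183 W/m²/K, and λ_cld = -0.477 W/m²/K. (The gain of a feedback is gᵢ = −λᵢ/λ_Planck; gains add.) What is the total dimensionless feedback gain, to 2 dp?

Convert to gains: g_alb = 0.323/3.97 = 0.08136; g_ice = 0.183/3.97 = 0.0461; g_cld = -0.477/3.97 = -0.1202.
Total gain g = 0.00726.

0.01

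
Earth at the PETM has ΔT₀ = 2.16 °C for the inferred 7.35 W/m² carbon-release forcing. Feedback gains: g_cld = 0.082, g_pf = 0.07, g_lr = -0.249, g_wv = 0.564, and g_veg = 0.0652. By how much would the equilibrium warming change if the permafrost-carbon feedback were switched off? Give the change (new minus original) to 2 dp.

Original: g = 0.5322, ΔT = 2.16/(1−0.5322) = 4.6174 °C.
Without permafrost-carbon: g' = 0.4622, ΔT' = 2.16/(1−0.4622) = 4.0164 °C.
Change = 4.0164 − 4.6174 = -0.60 °C.

-0.60 °C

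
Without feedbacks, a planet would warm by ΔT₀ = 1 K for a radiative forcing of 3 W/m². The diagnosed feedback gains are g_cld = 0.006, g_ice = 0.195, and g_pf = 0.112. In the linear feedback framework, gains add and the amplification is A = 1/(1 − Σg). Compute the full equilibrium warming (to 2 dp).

Total gain g = 0.006 + 0.195 + 0.112 = 0.313.
Amplification A = 1/(1 − 0.313) = 1.456.
ΔT = 1 × 1.456 = 1.46 K.

1.46 K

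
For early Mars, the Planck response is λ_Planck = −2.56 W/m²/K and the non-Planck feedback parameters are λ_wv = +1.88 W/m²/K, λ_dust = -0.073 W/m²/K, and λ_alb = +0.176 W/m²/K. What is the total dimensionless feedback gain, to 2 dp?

0.77

Convert to gains: g_wv = 1.88/2.56 = 0.7344; g_dust = -0.073/2.56 = -0.02852; g_alb = 0.176/2.56 = 0.06875.
Total gain g = 0.77463.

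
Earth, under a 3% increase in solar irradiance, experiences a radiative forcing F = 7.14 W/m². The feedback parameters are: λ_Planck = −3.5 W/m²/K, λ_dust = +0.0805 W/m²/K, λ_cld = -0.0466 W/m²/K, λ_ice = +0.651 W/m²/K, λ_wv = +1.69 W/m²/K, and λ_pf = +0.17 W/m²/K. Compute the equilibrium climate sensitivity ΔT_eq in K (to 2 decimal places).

7.48 K

Net feedback parameter λ = (−3.5) + (+0.0805) + (-0.0466) + (+0.651) + (+1.69) + (+0.17) = -0.9551 W/m²/K.
ΔT = −F/λ = −7.14/(-0.9551) = 7.48 K.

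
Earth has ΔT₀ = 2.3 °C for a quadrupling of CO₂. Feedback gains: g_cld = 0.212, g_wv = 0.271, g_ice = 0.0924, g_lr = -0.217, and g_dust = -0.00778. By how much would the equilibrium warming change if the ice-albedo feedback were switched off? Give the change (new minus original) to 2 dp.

-0.44 °C

Original: g = 0.35062, ΔT = 2.3/(1−0.35062) = 3.5418 °C.
Without ice-albedo: g' = 0.25822, ΔT' = 2.3/(1−0.25822) = 3.1006 °C.
Change = 3.1006 − 3.5418 = -0.44 °C.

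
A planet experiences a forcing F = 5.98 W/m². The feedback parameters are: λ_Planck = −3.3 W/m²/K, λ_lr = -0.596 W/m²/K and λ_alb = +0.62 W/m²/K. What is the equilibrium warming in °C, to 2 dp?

Net feedback parameter λ = (−3.3) + (-0.596) + (+0.62) = -3.276 W/m²/K.
ΔT = −F/λ = −5.98/(-3.276) = 1.83 °C.

1.83 °C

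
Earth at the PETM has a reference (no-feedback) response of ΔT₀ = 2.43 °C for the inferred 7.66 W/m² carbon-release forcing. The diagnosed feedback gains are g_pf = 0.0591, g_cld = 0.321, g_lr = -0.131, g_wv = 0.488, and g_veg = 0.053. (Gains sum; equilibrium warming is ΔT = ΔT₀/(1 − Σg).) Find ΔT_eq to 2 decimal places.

11.58 °C

Total gain g = 0.0591 + 0.321 − 0.131 + 0.488 + 0.053 = 0.7901.
Amplification A = 1/(1 − 0.7901) = 4.764.
ΔT = 2.43 × 4.764 = 11.58 °C.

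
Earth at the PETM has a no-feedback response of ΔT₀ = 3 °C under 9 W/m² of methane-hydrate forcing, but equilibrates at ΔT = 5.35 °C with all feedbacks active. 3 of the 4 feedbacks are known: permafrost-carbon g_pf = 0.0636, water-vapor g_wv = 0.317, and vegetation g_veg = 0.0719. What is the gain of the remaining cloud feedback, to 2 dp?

Amplification A = ΔT/ΔT₀ = 5.35/3 = 1.783.
Total gain g = 1 − 1/A = 1 − 1/1.783 = 0.4391.
Known gains sum to 0.0636 + 0.317 + 0.0719 = 0.4525.
g_cld = 0.4391 − 0.4525 = -0.01.

-0.01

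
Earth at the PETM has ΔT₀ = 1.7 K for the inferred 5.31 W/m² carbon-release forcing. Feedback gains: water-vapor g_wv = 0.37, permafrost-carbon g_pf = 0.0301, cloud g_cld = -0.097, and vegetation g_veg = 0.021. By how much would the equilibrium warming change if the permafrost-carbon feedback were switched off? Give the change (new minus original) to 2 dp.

Original: g = 0.3241, ΔT = 1.7/(1−0.3241) = 2.5152 K.
Without permafrost-carbon: g' = 0.294, ΔT' = 1.7/(1−0.294) = 2.4079 K.
Change = 2.4079 − 2.5152 = -0.11 K.

-0.11 K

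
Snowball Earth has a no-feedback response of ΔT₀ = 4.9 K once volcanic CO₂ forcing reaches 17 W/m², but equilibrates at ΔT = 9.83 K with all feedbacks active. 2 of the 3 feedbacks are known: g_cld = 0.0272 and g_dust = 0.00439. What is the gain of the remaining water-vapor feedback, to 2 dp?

0.47

Amplification A = ΔT/ΔT₀ = 9.83/4.9 = 2.006.
Total gain g = 1 − 1/A = 1 − 1/2.006 = 0.5015.
Known gains sum to 0.0272 + 0.00439 = 0.03159.
g_wv = 0.5015 − 0.03159 = 0.47.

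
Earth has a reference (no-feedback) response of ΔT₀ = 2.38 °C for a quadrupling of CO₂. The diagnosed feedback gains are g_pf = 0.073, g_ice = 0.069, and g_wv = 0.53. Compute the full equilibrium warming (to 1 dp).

Total gain g = 0.073 + 0.069 + 0.53 = 0.672.
Amplification A = 1/(1 − 0.672) = 3.049.
ΔT = 2.38 × 3.049 = 7.3 °C.

7.3 °C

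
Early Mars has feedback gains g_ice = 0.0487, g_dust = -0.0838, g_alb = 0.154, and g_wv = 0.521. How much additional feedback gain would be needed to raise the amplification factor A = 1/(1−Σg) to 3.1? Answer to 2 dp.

Current total gain = 0.6399.
Target gain for A = 3.1: g* = 1 − 1/3.1 = 0.6774.
Additional gain needed = 0.6774 − 0.6399 = 0.04.

0.04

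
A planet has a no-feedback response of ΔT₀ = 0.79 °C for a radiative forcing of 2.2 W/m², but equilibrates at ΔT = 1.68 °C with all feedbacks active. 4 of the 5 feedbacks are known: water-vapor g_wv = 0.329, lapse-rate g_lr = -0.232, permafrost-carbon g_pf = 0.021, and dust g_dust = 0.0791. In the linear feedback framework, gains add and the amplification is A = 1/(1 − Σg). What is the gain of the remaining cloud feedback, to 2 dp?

0.33

Amplification A = ΔT/ΔT₀ = 1.68/0.79 = 2.127.
Total gain g = 1 − 1/A = 1 − 1/2.127 = 0.5299.
Known gains sum to 0.329 − 0.232 + 0.021 + 0.0791 = 0.1971.
g_cld = 0.5299 − 0.1971 = 0.33.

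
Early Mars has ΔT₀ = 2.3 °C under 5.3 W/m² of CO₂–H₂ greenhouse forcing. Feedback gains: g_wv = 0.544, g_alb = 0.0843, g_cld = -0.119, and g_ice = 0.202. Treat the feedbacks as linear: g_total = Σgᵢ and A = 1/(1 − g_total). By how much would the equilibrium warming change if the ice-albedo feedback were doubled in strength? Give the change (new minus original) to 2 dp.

18.56 °C

Original: g = 0.7113, ΔT = 2.3/(1−0.7113) = 7.9667 °C.
With doubled ice-albedo: g' = 0.9133, ΔT' = 2.3/(1−0.9133) = 26.5283 °C.
Change = 26.5283 − 7.9667 = 18.56 °C.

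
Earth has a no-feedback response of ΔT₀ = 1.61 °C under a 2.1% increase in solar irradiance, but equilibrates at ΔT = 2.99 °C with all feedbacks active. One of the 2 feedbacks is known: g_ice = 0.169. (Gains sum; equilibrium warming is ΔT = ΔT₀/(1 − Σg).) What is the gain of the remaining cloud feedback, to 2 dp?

0.29

Amplification A = ΔT/ΔT₀ = 2.99/1.61 = 1.857.
Total gain g = 1 − 1/A = 1 − 1/1.857 = 0.4615.
The known gain is 0.169.
g_cld = 0.4615 − 0.169 = 0.29.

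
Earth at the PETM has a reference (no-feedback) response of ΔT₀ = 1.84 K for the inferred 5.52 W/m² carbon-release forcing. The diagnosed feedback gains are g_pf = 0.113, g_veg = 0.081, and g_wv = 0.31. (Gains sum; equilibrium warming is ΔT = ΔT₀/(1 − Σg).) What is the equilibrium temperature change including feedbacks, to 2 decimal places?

Total gain g = 0.113 + 0.081 + 0.31 = 0.504.
Amplification A = 1/(1 − 0.504) = 2.016.
ΔT = 1.84 × 2.016 = 3.71 K.

3.71 K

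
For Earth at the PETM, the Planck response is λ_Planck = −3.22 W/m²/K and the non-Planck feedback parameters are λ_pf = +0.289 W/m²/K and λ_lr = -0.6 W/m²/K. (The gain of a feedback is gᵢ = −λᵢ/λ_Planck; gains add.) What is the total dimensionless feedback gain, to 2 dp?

Convert to gains: g_pf = 0.289/3.22 = 0.08975; g_lr = -0.6/3.22 = -0.1863.
Total gain g = -0.09655.

-0.10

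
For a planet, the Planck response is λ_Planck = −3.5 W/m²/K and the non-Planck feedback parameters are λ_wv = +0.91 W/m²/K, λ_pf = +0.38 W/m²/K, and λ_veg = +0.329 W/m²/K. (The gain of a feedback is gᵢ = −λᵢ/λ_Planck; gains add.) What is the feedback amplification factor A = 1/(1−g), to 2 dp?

Convert to gains: g_wv = 0.91/3.5 = 0.26; g_pf = 0.38/3.5 = 0.1086; g_veg = 0.329/3.5 = 0.094.
Total gain g = 0.4626.
A = 1/(1 − 0.4626) = 1.86.

1.86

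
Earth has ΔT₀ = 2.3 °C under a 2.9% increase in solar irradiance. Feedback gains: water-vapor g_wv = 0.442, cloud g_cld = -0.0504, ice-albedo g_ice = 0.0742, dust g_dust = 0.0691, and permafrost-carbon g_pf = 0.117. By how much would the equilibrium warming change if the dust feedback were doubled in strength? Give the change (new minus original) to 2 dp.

Original: g = 0.6519, ΔT = 2.3/(1−0.6519) = 6.6073 °C.
With doubled dust: g' = 0.721, ΔT' = 2.3/(1−0.721) = 8.2437 °C.
Change = 8.2437 − 6.6073 = 1.64 °C.

1.64 °C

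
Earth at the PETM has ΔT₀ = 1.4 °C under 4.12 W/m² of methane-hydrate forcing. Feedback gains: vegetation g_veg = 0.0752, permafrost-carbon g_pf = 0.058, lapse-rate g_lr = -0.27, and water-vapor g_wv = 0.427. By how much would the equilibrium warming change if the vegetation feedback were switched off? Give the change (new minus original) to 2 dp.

Original: g = 0.2902, ΔT = 1.4/(1−0.2902) = 1.9724 °C.
Without vegetation: g' = 0.215, ΔT' = 1.4/(1−0.215) = 1.7834 °C.
Change = 1.7834 − 1.9724 = -0.19 °C.

-0.19 °C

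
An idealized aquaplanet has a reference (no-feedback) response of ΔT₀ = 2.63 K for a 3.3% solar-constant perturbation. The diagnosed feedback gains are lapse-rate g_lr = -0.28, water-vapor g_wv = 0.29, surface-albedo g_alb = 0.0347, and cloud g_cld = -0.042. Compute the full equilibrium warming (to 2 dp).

Total gain g = -0.28 + 0.29 + 0.0347 − 0.042 = 0.0027.
Amplification A = 1/(1 − 0.0027) = 1.003.
ΔT = 2.63 × 1.003 = 2.64 K.

2.64 K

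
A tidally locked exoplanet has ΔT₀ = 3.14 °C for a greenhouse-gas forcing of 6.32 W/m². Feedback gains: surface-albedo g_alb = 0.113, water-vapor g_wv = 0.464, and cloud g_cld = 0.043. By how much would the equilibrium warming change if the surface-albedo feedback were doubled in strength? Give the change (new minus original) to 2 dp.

Original: g = 0.62, ΔT = 3.14/(1−0.62) = 8.2632 °C.
With doubled surface-albedo: g' = 0.733, ΔT' = 3.14/(1−0.733) = 11.7603 °C.
Change = 11.7603 − 8.2632 = 3.50 °C.

3.50 °C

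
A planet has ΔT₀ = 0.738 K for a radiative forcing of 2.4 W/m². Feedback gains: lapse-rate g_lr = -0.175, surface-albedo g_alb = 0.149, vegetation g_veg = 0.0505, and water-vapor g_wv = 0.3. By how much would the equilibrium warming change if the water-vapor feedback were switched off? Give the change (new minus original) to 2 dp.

-0.34 K

Original: g = 0.3245, ΔT = 0.738/(1−0.3245) = 1.0925 K.
Without water-vapor: g' = 0.0245, ΔT' = 0.738/(1−0.0245) = 0.7565 K.
Change = 0.7565 − 1.0925 = -0.34 K.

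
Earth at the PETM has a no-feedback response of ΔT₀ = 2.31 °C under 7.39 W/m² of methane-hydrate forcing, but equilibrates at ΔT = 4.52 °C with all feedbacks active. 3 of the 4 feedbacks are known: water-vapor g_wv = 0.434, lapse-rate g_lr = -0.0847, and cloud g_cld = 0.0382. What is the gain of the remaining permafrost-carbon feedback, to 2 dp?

Amplification A = ΔT/ΔT₀ = 4.52/2.31 = 1.957.
Total gain g = 1 − 1/A = 1 − 1/1.957 = 0.489.
Known gains sum to 0.434 − 0.0847 + 0.0382 = 0.3875.
g_pf = 0.489 − 0.3875 = 0.10.

0.10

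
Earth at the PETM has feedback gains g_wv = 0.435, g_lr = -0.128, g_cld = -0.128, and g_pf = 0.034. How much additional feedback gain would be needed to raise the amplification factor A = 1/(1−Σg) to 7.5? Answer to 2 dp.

Current total gain = 0.213.
Target gain for A = 7.5: g* = 1 − 1/7.5 = 0.8667.
Additional gain needed = 0.8667 − 0.213 = 0.65.

0.65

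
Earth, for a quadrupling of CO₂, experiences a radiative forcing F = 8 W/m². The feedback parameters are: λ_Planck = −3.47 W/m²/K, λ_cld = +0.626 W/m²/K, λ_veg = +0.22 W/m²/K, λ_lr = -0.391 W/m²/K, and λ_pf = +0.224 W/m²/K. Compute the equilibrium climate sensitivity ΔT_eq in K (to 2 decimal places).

2.87 K

Net feedback parameter λ = (−3.47) + (+0.626) + (+0.22) + (-0.391) + (+0.224) = -2.791 W/m²/K.
ΔT = −F/λ = −8/(-2.791) = 2.87 K.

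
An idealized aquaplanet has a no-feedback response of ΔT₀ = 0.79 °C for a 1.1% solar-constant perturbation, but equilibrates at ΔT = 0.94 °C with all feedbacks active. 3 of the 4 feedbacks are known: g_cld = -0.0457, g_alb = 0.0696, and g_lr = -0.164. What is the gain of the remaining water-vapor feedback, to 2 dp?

Amplification A = ΔT/ΔT₀ = 0.94/0.79 = 1.19.
Total gain g = 1 − 1/A = 1 − 1/1.19 = 0.1597.
Known gains sum to -0.0457 + 0.0696 − 0.164 = -0.1401.
g_wv = 0.1597 + 0.1401 = 0.30.

0.30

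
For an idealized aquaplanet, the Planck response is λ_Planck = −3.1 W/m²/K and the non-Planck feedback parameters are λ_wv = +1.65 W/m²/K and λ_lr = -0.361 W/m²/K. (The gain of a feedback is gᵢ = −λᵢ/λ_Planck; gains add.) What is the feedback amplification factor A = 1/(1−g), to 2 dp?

Convert to gains: g_wv = 1.65/3.1 = 0.5323; g_lr = -0.361/3.1 = -0.1165.
Total gain g = 0.4158.
A = 1/(1 − 0.4158) = 1.71.

1.71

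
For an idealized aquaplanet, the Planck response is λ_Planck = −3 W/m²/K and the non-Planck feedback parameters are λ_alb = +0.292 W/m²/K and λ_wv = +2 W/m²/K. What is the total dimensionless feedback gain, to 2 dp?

Convert to gains: g_alb = 0.292/3 = 0.09733; g_wv = 2/3 = 0.6667.
Total gain g = 0.76403.

0.76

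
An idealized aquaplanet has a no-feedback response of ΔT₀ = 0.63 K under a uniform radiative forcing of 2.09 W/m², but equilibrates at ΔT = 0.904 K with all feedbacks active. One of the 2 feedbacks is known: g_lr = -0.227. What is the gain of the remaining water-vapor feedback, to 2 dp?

Amplification A = ΔT/ΔT₀ = 0.904/0.63 = 1.435.
Total gain g = 1 − 1/A = 1 − 1/1.435 = 0.3031.
The known gain is -0.227.
g_wv = 0.3031 + 0.227 = 0.53.

0.53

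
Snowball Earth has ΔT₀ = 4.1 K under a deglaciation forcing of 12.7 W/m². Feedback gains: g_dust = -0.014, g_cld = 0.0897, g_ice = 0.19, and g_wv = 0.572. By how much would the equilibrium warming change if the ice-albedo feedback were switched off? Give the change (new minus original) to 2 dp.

-13.62 K

Original: g = 0.8377, ΔT = 4.1/(1−0.8377) = 25.2619 K.
Without ice-albedo: g' = 0.6477, ΔT' = 4.1/(1−0.6477) = 11.6378 K.
Change = 11.6378 − 25.2619 = -13.62 K.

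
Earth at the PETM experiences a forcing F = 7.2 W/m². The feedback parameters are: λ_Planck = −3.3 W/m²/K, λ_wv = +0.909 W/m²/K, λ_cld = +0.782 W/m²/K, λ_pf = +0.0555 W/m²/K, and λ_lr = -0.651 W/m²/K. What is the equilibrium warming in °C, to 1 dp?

3.3 °C

Net feedback parameter λ = (−3.3) + (+0.909) + (+0.782) + (+0.0555) + (-0.651) = -2.2045 W/m²/K.
ΔT = −F/λ = −7.2/(-2.2045) = 3.3 °C.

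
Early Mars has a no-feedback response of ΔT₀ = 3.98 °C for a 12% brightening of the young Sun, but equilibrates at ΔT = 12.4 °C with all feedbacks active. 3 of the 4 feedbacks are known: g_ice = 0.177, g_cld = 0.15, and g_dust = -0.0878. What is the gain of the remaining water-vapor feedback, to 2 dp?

Amplification A = ΔT/ΔT₀ = 12.4/3.98 = 3.116.
Total gain g = 1 − 1/A = 1 − 1/3.116 = 0.6791.
Known gains sum to 0.177 + 0.15 − 0.0878 = 0.2392.
g_wv = 0.6791 − 0.2392 = 0.44.

0.44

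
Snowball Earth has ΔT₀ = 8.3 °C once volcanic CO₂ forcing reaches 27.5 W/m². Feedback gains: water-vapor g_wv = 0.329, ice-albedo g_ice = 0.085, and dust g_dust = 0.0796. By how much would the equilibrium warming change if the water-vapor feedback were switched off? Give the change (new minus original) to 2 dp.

Original: g = 0.4936, ΔT = 8.3/(1−0.4936) = 16.3902 °C.
Without water-vapor: g' = 0.1646, ΔT' = 8.3/(1−0.1646) = 9.9354 °C.
Change = 9.9354 − 16.3902 = -6.45 °C.

-6.45 °C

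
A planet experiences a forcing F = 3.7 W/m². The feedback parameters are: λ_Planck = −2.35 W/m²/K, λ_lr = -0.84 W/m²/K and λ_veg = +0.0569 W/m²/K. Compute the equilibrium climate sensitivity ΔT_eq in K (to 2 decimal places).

1.18 K

Net feedback parameter λ = (−2.35) + (-0.84) + (+0.0569) = -3.1331 W/m²/K.
ΔT = −F/λ = −3.7/(-3.1331) = 1.18 K.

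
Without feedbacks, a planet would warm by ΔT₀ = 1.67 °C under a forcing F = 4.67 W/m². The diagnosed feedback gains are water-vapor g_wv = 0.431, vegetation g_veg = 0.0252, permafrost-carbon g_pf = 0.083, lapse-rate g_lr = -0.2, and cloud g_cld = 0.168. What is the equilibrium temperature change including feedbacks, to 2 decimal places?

Total gain g = 0.431 + 0.0252 + 0.083 − 0.2 + 0.168 = 0.5072.
Amplification A = 1/(1 − 0.5072) = 2.029.
ΔT = 1.67 × 2.029 = 3.39 °C.

3.39 °C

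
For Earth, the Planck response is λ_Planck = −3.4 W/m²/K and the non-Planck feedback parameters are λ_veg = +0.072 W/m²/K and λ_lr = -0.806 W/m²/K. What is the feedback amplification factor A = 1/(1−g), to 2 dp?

0.82

Convert to gains: g_veg = 0.072/3.4 = 0.02118; g_lr = -0.806/3.4 = -0.2371.
Total gain g = -0.21592.
A = 1/(1 + 0.21592) = 0.82.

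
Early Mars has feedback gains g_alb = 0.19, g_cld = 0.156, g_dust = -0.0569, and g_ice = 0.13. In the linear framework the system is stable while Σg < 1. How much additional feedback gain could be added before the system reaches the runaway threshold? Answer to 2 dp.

0.58

Current total gain = 0.19 + 0.156 − 0.0569 + 0.13 = 0.4191.
Margin to runaway = 1 − 0.4191 = 0.58.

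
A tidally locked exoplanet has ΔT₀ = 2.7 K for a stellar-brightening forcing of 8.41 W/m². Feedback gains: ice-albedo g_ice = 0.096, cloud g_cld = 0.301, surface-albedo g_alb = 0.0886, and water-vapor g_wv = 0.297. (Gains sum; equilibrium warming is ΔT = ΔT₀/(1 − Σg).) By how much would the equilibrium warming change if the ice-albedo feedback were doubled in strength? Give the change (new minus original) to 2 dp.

9.82 K

Original: g = 0.7826, ΔT = 2.7/(1−0.7826) = 12.4195 K.
With doubled ice-albedo: g' = 0.8786, ΔT' = 2.7/(1−0.8786) = 22.2405 K.
Change = 22.2405 − 12.4195 = 9.82 K.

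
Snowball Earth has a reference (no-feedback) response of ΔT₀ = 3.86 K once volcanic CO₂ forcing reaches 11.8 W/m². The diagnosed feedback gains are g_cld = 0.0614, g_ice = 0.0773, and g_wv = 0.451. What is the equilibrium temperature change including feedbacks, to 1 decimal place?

9.4 K

Total gain g = 0.0614 + 0.0773 + 0.451 = 0.5897.
Amplification A = 1/(1 − 0.5897) = 2.437.
ΔT = 3.86 × 2.437 = 9.4 K.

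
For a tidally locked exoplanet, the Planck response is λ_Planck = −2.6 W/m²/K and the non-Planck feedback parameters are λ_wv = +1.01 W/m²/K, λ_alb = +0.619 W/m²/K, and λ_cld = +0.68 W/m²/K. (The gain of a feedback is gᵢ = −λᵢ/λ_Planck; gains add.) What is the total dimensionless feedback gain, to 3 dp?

0.888

Convert to gains: g_wv = 1.01/2.6 = 0.3885; g_alb = 0.619/2.6 = 0.2381; g_cld = 0.68/2.6 = 0.2615.
Total gain g = 0.8881.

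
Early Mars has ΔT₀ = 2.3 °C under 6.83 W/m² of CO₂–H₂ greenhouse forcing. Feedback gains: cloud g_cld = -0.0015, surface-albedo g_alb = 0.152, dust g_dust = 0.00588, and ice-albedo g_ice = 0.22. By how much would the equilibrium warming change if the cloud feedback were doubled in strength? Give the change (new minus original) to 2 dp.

-0.01 °C

Original: g = 0.37638, ΔT = 2.3/(1−0.37638) = 3.6881 °C.
With doubled cloud: g' = 0.37488, ΔT' = 2.3/(1−0.37488) = 3.6793 °C.
Change = 3.6793 − 3.6881 = -0.01 °C.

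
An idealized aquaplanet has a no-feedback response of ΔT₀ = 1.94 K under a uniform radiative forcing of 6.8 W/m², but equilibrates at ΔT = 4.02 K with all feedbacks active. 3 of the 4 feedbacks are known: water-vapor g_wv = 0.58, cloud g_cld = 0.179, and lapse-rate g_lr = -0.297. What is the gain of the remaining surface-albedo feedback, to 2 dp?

Amplification A = ΔT/ΔT₀ = 4.02/1.94 = 2.072.
Total gain g = 1 − 1/A = 1 − 1/2.072 = 0.5174.
Known gains sum to 0.58 + 0.179 − 0.297 = 0.462.
g_alb = 0.5174 − 0.462 = 0.06.

0.06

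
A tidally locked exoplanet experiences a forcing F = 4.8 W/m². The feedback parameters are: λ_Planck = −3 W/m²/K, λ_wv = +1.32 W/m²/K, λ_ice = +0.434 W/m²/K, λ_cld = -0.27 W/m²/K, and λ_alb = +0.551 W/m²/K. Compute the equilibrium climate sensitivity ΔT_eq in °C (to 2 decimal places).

Net feedback parameter λ = (−3) + (+1.32) + (+0.434) + (-0.27) + (+0.551) = -0.965 W/m²/K.
ΔT = −F/λ = −4.8/(-0.965) = 4.97 °C.

4.97 °C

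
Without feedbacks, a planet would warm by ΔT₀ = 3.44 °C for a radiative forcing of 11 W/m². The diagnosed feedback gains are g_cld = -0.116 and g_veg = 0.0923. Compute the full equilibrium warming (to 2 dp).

3.36 °C

Total gain g = -0.116 + 0.0923 = -0.0237.
Amplification A = 1/(1 + 0.0237) = 0.9768.
ΔT = 3.44 × 0.9768 = 3.36 °C.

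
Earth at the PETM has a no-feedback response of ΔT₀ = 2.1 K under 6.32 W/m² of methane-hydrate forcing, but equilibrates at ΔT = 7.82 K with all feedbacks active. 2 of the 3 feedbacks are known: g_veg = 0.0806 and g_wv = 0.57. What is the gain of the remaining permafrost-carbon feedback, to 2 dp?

0.08

Amplification A = ΔT/ΔT₀ = 7.82/2.1 = 3.724.
Total gain g = 1 − 1/A = 1 − 1/3.724 = 0.7315.
Known gains sum to 0.0806 + 0.57 = 0.6506.
g_pf = 0.7315 − 0.6506 = 0.08.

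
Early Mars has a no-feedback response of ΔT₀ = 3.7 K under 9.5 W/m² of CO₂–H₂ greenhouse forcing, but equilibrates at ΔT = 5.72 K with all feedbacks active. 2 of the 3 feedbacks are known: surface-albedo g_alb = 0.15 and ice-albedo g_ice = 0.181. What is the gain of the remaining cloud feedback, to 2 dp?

0.02

Amplification A = ΔT/ΔT₀ = 5.72/3.7 = 1.546.
Total gain g = 1 − 1/A = 1 − 1/1.546 = 0.3532.
Known gains sum to 0.15 + 0.181 = 0.331.
g_cld = 0.3532 − 0.331 = 0.02.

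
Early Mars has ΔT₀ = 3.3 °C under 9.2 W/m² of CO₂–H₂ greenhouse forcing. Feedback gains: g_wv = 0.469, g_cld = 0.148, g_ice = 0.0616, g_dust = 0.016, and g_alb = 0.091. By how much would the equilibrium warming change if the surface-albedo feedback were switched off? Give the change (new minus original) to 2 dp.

Original: g = 0.7856, ΔT = 3.3/(1−0.7856) = 15.3918 °C.
Without surface-albedo: g' = 0.6946, ΔT' = 3.3/(1−0.6946) = 10.8055 °C.
Change = 10.8055 − 15.3918 = -4.59 °C.

-4.59 °C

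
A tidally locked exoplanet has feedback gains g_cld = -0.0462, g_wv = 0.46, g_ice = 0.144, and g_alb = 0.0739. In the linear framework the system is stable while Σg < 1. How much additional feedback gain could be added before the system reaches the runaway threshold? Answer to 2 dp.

Current total gain = -0.0462 + 0.46 + 0.144 + 0.0739 = 0.6317.
Margin to runaway = 1 − 0.6317 = 0.37.

0.37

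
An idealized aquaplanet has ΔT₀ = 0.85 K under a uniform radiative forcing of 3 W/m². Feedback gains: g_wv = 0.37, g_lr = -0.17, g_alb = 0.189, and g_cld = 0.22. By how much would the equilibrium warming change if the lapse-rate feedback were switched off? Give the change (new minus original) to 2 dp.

Original: g = 0.609, ΔT = 0.85/(1−0.609) = 2.1739 K.
Without lapse-rate: g' = 0.779, ΔT' = 0.85/(1−0.779) = 3.8462 K.
Change = 3.8462 − 2.1739 = 1.67 K.

1.67 K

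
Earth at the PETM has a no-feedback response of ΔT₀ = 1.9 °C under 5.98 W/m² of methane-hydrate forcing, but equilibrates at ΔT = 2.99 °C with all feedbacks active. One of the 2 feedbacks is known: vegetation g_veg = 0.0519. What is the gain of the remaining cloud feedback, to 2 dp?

Amplification A = ΔT/ΔT₀ = 2.99/1.9 = 1.574.
Total gain g = 1 − 1/A = 1 − 1/1.574 = 0.3647.
The known gain is 0.0519.
g_cld = 0.3647 − 0.0519 = 0.31.

0.31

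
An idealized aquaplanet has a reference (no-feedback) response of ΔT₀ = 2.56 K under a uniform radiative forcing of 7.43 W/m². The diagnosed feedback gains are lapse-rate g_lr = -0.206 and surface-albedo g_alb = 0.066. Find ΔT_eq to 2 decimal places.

2.25 K

Total gain g = -0.206 + 0.066 = -0.14.
Amplification A = 1/(1 + 0.14) = 0.8772.
ΔT = 2.56 × 0.8772 = 2.25 K.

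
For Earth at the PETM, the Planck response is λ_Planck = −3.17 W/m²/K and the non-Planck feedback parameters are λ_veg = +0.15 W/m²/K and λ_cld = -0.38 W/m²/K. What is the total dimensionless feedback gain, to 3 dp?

-0.073

Convert to gains: g_veg = 0.15/3.17 = 0.04732; g_cld = -0.38/3.17 = -0.1199.
Total gain g = -0.07258.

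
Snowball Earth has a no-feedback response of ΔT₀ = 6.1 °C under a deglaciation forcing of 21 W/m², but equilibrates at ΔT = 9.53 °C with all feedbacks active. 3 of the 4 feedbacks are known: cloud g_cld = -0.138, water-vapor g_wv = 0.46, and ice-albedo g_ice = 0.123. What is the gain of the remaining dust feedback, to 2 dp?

-0.09

Amplification A = ΔT/ΔT₀ = 9.53/6.1 = 1.562.
Total gain g = 1 − 1/A = 1 − 1/1.562 = 0.3598.
Known gains sum to -0.138 + 0.46 + 0.123 = 0.445.
g_dust = 0.3598 − 0.445 = -0.09.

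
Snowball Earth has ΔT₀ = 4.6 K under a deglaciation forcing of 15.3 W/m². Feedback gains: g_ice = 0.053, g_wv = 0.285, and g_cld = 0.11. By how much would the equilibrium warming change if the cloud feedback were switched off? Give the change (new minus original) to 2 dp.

Original: g = 0.448, ΔT = 4.6/(1−0.448) = 8.3333 K.
Without cloud: g' = 0.338, ΔT' = 4.6/(1−0.338) = 6.9486 K.
Change = 6.9486 − 8.3333 = -1.38 K.

-1.38 K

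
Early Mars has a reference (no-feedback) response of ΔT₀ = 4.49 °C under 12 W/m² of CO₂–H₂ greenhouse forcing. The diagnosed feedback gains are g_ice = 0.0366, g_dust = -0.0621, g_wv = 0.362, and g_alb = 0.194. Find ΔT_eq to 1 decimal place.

Total gain g = 0.0366 − 0.0621 + 0.362 + 0.194 = 0.5305.
Amplification A = 1/(1 − 0.5305) = 2.13.
ΔT = 4.49 × 2.13 = 9.6 °C.

9.6 °C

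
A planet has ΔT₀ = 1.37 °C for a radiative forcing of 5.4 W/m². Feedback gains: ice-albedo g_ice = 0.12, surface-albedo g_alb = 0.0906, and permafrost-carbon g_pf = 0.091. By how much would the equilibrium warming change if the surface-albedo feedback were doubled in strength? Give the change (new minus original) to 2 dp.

Original: g = 0.3016, ΔT = 1.37/(1−0.3016) = 1.9616 °C.
With doubled surface-albedo: g' = 0.3922, ΔT' = 1.37/(1−0.3922) = 2.2540 °C.
Change = 2.2540 − 1.9616 = 0.29 °C.

0.29 °C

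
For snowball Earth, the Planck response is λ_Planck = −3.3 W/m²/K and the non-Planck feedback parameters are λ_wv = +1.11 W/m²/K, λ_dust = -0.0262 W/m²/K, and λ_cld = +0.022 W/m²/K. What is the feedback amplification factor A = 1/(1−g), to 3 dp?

1.504

Convert to gains: g_wv = 1.11/3.3 = 0.3364; g_dust = -0.0262/3.3 = -0.007939; g_cld = 0.022/3.3 = 0.006667.
Total gain g = 0.335128.
A = 1/(1 − 0.335128) = 1.504.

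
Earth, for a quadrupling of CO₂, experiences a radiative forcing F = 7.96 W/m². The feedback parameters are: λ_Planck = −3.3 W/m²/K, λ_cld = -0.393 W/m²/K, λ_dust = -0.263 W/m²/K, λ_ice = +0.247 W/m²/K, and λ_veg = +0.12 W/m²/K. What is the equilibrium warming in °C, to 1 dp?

Net feedback parameter λ = (−3.3) + (-0.393) + (-0.263) + (+0.247) + (+0.12) = -3.589 W/m²/K.
ΔT = −F/λ = −7.96/(-3.589) = 2.2 °C.

2.2 °C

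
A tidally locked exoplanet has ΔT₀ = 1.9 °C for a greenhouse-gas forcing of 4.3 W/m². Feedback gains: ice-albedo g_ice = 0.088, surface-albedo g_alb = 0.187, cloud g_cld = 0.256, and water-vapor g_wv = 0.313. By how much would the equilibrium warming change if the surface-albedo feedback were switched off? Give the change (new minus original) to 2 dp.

Original: g = 0.844, ΔT = 1.9/(1−0.844) = 12.1795 °C.
Without surface-albedo: g' = 0.657, ΔT' = 1.9/(1−0.657) = 5.5394 °C.
Change = 5.5394 − 12.1795 = -6.64 °C.

-6.64 °C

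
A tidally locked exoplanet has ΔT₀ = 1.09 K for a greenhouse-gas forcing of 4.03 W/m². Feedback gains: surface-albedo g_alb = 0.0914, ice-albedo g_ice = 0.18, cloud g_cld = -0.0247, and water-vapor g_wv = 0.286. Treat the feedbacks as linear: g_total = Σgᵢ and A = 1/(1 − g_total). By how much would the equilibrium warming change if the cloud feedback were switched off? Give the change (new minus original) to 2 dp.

0.13 K

Original: g = 0.5327, ΔT = 1.09/(1−0.5327) = 2.3325 K.
Without cloud: g' = 0.5574, ΔT' = 1.09/(1−0.5574) = 2.4627 K.
Change = 2.4627 − 2.3325 = 0.13 K.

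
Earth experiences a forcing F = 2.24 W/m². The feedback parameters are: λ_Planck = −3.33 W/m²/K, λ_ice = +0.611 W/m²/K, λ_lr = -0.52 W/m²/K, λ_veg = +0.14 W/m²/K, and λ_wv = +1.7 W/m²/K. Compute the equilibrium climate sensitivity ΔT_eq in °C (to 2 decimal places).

1.60 °C

Net feedback parameter λ = (−3.33) + (+0.611) + (-0.52) + (+0.14) + (+1.7) = -1.399 W/m²/K.
ΔT = −F/λ = −2.24/(-1.399) = 1.60 °C.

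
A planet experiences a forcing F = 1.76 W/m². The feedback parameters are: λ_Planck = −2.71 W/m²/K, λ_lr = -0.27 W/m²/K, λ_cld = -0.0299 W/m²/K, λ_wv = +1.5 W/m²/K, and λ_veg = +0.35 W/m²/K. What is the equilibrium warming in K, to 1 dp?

Net feedback parameter λ = (−2.71) + (-0.27) + (-0.0299) + (+1.5) + (+0.35) = -1.1599 W/m²/K.
ΔT = −F/λ = −1.76/(-1.1599) = 1.5 K.

1.5 K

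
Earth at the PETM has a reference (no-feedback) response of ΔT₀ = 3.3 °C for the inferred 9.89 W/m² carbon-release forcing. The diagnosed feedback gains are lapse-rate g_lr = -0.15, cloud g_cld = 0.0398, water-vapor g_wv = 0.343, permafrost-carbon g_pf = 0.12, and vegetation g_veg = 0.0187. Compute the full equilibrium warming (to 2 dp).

5.25 °C

Total gain g = -0.15 + 0.0398 + 0.343 + 0.12 + 0.0187 = 0.3715.
Amplification A = 1/(1 − 0.3715) = 1.591.
ΔT = 3.3 × 1.591 = 5.25 °C.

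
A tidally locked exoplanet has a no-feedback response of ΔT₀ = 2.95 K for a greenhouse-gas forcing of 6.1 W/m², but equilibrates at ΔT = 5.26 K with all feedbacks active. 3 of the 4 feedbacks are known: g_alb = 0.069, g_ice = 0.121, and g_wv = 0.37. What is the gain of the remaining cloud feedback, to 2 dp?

-0.12

Amplification A = ΔT/ΔT₀ = 5.26/2.95 = 1.783.
Total gain g = 1 − 1/A = 1 − 1/1.783 = 0.4391.
Known gains sum to 0.069 + 0.121 + 0.37 = 0.56.
g_cld = 0.4391 − 0.56 = -0.12.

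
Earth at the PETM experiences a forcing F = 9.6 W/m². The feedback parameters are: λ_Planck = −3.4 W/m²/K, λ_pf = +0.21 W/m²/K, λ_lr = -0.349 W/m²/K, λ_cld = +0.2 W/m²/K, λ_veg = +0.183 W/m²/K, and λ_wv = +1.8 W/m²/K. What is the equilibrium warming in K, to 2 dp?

7.08 K

Net feedback parameter λ = (−3.4) + (+0.21) + (-0.349) + (+0.2) + (+0.183) + (+1.8) = -1.356 W/m²/K.
ΔT = −F/λ = −9.6/(-1.356) = 7.08 K.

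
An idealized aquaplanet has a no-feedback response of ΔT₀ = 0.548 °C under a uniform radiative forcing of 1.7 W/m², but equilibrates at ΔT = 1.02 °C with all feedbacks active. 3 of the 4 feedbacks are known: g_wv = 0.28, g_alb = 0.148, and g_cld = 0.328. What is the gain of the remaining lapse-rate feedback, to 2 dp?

-0.29

Amplification A = ΔT/ΔT₀ = 1.02/0.548 = 1.861.
Total gain g = 1 − 1/A = 1 − 1/1.861 = 0.4627.
Known gains sum to 0.28 + 0.148 + 0.328 = 0.756.
g_lr = 0.4627 − 0.756 = -0.29.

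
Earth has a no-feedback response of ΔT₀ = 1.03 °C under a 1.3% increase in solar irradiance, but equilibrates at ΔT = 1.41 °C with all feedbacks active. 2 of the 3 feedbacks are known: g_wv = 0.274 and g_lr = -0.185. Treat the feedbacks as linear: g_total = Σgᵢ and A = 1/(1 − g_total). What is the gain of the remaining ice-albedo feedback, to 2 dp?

0.18

Amplification A = ΔT/ΔT₀ = 1.41/1.03 = 1.369.
Total gain g = 1 − 1/A = 1 − 1/1.369 = 0.2695.
Known gains sum to 0.274 − 0.185 = 0.089.
g_ice = 0.2695 − 0.089 = 0.18.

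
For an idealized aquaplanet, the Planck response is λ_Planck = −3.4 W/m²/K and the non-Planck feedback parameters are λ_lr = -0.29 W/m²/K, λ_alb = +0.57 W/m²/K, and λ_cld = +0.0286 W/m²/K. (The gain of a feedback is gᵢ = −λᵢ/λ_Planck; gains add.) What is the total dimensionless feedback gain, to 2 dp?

0.09

Convert to gains: g_lr = -0.29/3.4 = -0.08529; g_alb = 0.57/3.4 = 0.1676; g_cld = 0.0286/3.4 = 0.008412.
Total gain g = 0.090722.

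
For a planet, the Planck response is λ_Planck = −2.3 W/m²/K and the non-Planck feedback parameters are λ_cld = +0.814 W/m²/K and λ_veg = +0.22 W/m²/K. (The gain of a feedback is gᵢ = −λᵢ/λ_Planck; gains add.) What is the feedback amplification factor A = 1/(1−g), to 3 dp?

1.817

Convert to gains: g_cld = 0.814/2.3 = 0.3539; g_veg = 0.22/2.3 = 0.09565.
Total gain g = 0.44955.
A = 1/(1 − 0.44955) = 1.817.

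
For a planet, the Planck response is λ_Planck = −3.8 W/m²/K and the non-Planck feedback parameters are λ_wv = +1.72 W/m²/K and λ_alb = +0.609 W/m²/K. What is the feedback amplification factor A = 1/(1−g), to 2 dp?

Convert to gains: g_wv = 1.72/3.8 = 0.4526; g_alb = 0.609/3.8 = 0.1603.
Total gain g = 0.6129.
A = 1/(1 − 0.6129) = 2.58.

2.58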